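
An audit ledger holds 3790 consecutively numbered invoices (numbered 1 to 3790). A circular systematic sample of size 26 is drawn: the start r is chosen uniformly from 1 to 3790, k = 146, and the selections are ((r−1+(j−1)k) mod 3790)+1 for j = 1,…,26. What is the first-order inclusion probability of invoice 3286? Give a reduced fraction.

13/1895

For each position j, as r ranges over 1…3790 the j-th selection hits every invoice exactly once, so invoice 3286 is selected for exactly 26 of the 3790 starts.
Inclusion probability = 26/3790 = 13/1895.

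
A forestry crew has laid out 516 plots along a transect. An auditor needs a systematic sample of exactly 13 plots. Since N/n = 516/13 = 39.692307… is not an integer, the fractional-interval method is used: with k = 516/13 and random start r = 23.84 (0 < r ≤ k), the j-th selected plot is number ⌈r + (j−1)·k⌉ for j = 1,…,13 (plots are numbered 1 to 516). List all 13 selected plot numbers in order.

24, 64, 104, 143, 183, 223, 262, 302, 342, 382, 421, 461, 501

j=1: r + 0k = 23.84 → ⌈·⌉ = 24
j=2: r + 1k = 63.532307… → ⌈·⌉ = 64
j=3: r + 2k = 103.224615… → ⌈·⌉ = 104
j=4: r + 3k = 142.916923… → ⌈·⌉ = 143
j=5: r + 4k = 182.609230… → ⌈·⌉ = 183
j=6: r + 5k = 222.301538… → ⌈·⌉ = 223
j=7: r + 6k = 261.993846… → ⌈·⌉ = 262
j=8: r + 7k = 301.686153… → ⌈·⌉ = 302
j=9: r + 8k = 341.378461… → ⌈·⌉ = 342
j=10: r + 9k = 381.070769… → ⌈·⌉ = 382
j=11: r + 10k = 420.763076… → ⌈·⌉ = 421
j=12: r + 11k = 460.455384… → ⌈·⌉ = 461
j=13: r + 12k = 500.147692… → ⌈·⌉ = 501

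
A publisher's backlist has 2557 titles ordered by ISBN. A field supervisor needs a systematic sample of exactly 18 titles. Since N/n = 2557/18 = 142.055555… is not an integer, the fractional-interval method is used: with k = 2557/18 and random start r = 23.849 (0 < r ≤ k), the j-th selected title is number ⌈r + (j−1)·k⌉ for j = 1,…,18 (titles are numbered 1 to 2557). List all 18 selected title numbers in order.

24, 166, 308, 451, 593, 735, 877, 1019, 1161, 1303, 1445, 1587, 1729, 1871, 2013, 2155, 2297, 2439

j=1: r + 0k = 23.849 → ⌈·⌉ = 24
j=2: r + 1k = 165.904555… → ⌈·⌉ = 166
j=3: r + 2k = 307.960111… → ⌈·⌉ = 308
j=4: r + 3k = 450.015666… → ⌈·⌉ = 451
j=5: r + 4k = 592.071222… → ⌈·⌉ = 593
j=6: r + 5k = 734.126777… → ⌈·⌉ = 735
j=7: r + 6k = 876.182333… → ⌈·⌉ = 877
j=8: r + 7k = 1018.237888… → ⌈·⌉ = 1019
j=9: r + 8k = 1160.293444… → ⌈·⌉ = 1161
j=10: r + 9k = 1302.349 → ⌈·⌉ = 1303
j=11: r + 10k = 1444.404555… → ⌈·⌉ = 1445
j=12: r + 11k = 1586.460111… → ⌈·⌉ = 1587
j=13: r + 12k = 1728.515666… → ⌈·⌉ = 1729
j=14: r + 13k = 1870.571222… → ⌈·⌉ = 1871
j=15: r + 14k = 2012.626777… → ⌈·⌉ = 2013
j=16: r + 15k = 2154.682333… → ⌈·⌉ = 2155
j=17: r + 16k = 2296.737888… → ⌈·⌉ = 2297
j=18: r + 17k = 2438.793444… → ⌈·⌉ = 2439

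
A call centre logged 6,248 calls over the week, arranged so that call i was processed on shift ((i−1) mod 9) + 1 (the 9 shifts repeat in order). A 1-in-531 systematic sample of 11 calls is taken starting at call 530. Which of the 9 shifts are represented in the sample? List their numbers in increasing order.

8

Consecutive selections differ by k = 531, so their shift numbers differ by 531 mod 9 = 0.
gcd(531, 9) = 9, so the sample visits 9/9 = 1 distinct residues mod 9.
Start 530 is shift 8; the shifts hit are 8.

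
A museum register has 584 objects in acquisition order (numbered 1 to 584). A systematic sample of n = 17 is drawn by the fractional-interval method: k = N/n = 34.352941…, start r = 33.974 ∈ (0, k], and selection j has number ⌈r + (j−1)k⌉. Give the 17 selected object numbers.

j=1: r + 0k = 33.974 → ⌈·⌉ = 34
j=2: r + 1k = 68.326941… → ⌈·⌉ = 69
j=3: r + 2k = 102.679882… → ⌈·⌉ = 103
j=4: r + 3k = 137.032823… → ⌈·⌉ = 138
j=5: r + 4k = 171.385764… → ⌈·⌉ = 172
j=6: r + 5k = 205.738705… → ⌈·⌉ = 206
j=7: r + 6k = 240.091647… → ⌈·⌉ = 241
j=8: r + 7k = 274.444588… → ⌈·⌉ = 275
j=9: r + 8k = 308.797529… → ⌈·⌉ = 309
j=10: r + 9k = 343.150470… → ⌈·⌉ = 344
j=11: r + 10k = 377.503411… → ⌈·⌉ = 378
j=12: r + 11k = 411.856352… → ⌈·⌉ = 412
j=13: r + 12k = 446.209294… → ⌈·⌉ = 447
j=14: r + 13k = 480.562235… → ⌈·⌉ = 481
j=15: r + 14k = 514.915176… → ⌈·⌉ = 515
j=16: r + 15k = 549.268117… → ⌈·⌉ = 550
j=17: r + 16k = 583.621058… → ⌈·⌉ = 584

34, 69, 103, 138, 172, 206, 241, 275, 309, 344, 378, 412, 447, 481, 515, 550, 584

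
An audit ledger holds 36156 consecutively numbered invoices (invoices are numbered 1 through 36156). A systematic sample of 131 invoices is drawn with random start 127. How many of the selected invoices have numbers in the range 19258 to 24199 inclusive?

18

k = 36156/131 = 276
First selection ≥ 19258: 127 + ⌈(19258−127)/276⌉·276 = 127 + 70×276 = 19447
Last selection ≤ 24199: 127 + ⌊(24199−127)/276⌋·276 = 127 + 87×276 = 24139
Count = 87 − 70 + 1 = 18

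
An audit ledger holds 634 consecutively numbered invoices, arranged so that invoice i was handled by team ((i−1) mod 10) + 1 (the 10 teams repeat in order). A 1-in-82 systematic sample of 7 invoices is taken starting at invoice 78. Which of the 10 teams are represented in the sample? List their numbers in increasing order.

Consecutive selections differ by k = 82, so their team numbers differ by 82 mod 10 = 2.
gcd(82, 10) = 2, so the sample visits 10/2 = 5 distinct residues mod 10.
Start 78 is team 8; the teams hit are 2, 4, 6, 8, 10.

2, 4, 6, 8, 10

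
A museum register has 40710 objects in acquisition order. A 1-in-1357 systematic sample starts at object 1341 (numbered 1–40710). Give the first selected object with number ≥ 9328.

k = 1357
Steps past start: ⌈(9328 − 1341)/1357⌉ = ⌈7987/1357⌉ = 6
Selected object: 1341 + 6×1357 = 9483

9483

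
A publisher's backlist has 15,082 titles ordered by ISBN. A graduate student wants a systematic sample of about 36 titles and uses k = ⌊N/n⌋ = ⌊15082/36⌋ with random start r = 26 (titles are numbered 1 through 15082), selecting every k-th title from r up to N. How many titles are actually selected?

37

k = ⌊15082/36⌋ = 418
Achieved size = ⌊(15082 − 26)/418⌋ + 1 = ⌊15056/418⌋ + 1 = 36 + 1 = 37
(last selection: 26 + 36×418 = 15074 ≤ 15082; next would be 15492 > 15082)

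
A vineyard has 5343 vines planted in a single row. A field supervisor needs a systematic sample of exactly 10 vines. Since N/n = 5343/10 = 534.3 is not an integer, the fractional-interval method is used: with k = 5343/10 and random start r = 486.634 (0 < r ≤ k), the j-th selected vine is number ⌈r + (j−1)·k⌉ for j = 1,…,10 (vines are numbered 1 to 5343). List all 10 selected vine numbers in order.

j=1: r + 0k = 486.634 → ⌈·⌉ = 487
j=2: r + 1k = 1020.934 → ⌈·⌉ = 1021
j=3: r + 2k = 1555.234 → ⌈·⌉ = 1556
j=4: r + 3k = 2089.534 → ⌈·⌉ = 2090
j=5: r + 4k = 2623.834 → ⌈·⌉ = 2624
j=6: r + 5k = 3158.134 → ⌈·⌉ = 3159
j=7: r + 6k = 3692.434 → ⌈·⌉ = 3693
j=8: r + 7k = 4226.734 → ⌈·⌉ = 4227
j=9: r + 8k = 4761.034 → ⌈·⌉ = 4762
j=10: r + 9k = 5295.334 → ⌈·⌉ = 5296

487, 1021, 1556, 2090, 2624, 3159, 3693, 4227, 4762, 5296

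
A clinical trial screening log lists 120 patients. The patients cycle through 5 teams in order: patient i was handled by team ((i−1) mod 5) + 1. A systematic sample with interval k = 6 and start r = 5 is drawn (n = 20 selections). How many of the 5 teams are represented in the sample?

5

Consecutive selections differ by k = 6, so their team numbers differ by 6 mod 5 = 1.
gcd(6, 5) = 1, so the sample visits 5/1 = 5 distinct residues mod 5.
Start 5 is team 5; the teams hit are 1, 2, 3, 4, 5.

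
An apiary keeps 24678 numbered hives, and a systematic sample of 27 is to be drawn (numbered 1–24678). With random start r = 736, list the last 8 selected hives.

18102, 19016, 19930, 20844, 21758, 22672, 23586, 24500

k = N/n = 24678/27 = 914
20th selection = 736 + 19×914 = 18102
21st: 18102 + 914 = 19016
22nd: 19016 + 914 = 19930
23rd: 19930 + 914 = 20844
24th: 20844 + 914 = 21758
25th: 21758 + 914 = 22672
26th: 22672 + 914 = 23586
27th: 23586 + 914 = 24500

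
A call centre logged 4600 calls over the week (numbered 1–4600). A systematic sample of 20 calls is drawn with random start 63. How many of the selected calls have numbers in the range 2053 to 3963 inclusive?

k = 4600/20 = 230
First selection ≥ 2053: 63 + ⌈(2053−63)/230⌉·230 = 63 + 9×230 = 2133
Last selection ≤ 3963: 63 + ⌊(3963−63)/230⌋·230 = 63 + 16×230 = 3743
Count = 16 − 9 + 1 = 8

8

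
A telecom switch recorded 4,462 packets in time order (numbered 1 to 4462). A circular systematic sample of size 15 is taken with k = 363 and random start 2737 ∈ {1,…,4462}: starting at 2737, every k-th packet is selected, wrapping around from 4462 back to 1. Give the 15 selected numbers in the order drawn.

2737, 3100, 3463, 3826, 4189, 90, 453, 816, 1179, 1542, 1905, 2268, 2631, 2994, 3357

Selection 1: 2737
Selection 2: 2737 + 363 = 3100
Selection 3: 3100 + 363 = 3463
Selection 4: 3463 + 363 = 3826
Selection 5: 3826 + 363 = 4189
Selection 6: 4189 + 363 = 4552 → 4552 − 4462 = 90
Selection 7: 90 + 363 = 453
Selection 8: 453 + 363 = 816
Selection 9: 816 + 363 = 1179
Selection 10: 1179 + 363 = 1542
Selection 11: 1542 + 363 = 1905
Selection 12: 1905 + 363 = 2268
Selection 13: 2268 + 363 = 2631
Selection 14: 2631 + 363 = 2994
Selection 15: 2994 + 363 = 3357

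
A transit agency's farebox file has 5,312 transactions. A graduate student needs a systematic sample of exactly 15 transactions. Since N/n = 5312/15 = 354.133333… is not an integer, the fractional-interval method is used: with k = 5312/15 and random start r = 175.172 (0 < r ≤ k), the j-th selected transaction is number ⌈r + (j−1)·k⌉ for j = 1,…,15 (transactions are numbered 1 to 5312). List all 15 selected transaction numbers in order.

176, 530, 884, 1238, 1592, 1946, 2300, 2655, 3009, 3363, 3717, 4071, 4425, 4779, 5134

j=1: r + 0k = 175.172 → ⌈·⌉ = 176
j=2: r + 1k = 529.305333… → ⌈·⌉ = 530
j=3: r + 2k = 883.438666… → ⌈·⌉ = 884
j=4: r + 3k = 1237.572 → ⌈·⌉ = 1238
j=5: r + 4k = 1591.705333… → ⌈·⌉ = 1592
j=6: r + 5k = 1945.838666… → ⌈·⌉ = 1946
j=7: r + 6k = 2299.972 → ⌈·⌉ = 2300
j=8: r + 7k = 2654.105333… → ⌈·⌉ = 2655
j=9: r + 8k = 3008.238666… → ⌈·⌉ = 3009
j=10: r + 9k = 3362.372 → ⌈·⌉ = 3363
j=11: r + 10k = 3716.505333… → ⌈·⌉ = 3717
j=12: r + 11k = 4070.638666… → ⌈·⌉ = 4071
j=13: r + 12k = 4424.772 → ⌈·⌉ = 4425
j=14: r + 13k = 4778.905333… → ⌈·⌉ = 4779
j=15: r + 14k = 5133.038666… → ⌈·⌉ = 5134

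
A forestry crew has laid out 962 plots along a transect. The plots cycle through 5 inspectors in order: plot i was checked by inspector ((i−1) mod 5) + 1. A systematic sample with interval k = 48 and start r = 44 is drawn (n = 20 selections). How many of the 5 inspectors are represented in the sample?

Consecutive selections differ by k = 48, so their inspector numbers differ by 48 mod 5 = 3.
gcd(48, 5) = 1, so the sample visits 5/1 = 5 distinct residues mod 5.
Start 44 is inspector 4; the inspectors hit are 1, 2, 3, 4, 5.

5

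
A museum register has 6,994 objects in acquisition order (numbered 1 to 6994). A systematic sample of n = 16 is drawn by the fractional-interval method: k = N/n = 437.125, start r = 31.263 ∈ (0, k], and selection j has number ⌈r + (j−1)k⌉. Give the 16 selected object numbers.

j=1: r + 0k = 31.263 → ⌈·⌉ = 32
j=2: r + 1k = 468.388 → ⌈·⌉ = 469
j=3: r + 2k = 905.513 → ⌈·⌉ = 906
j=4: r + 3k = 1342.638 → ⌈·⌉ = 1343
j=5: r + 4k = 1779.763 → ⌈·⌉ = 1780
j=6: r + 5k = 2216.888 → ⌈·⌉ = 2217
j=7: r + 6k = 2654.013 → ⌈·⌉ = 2655
j=8: r + 7k = 3091.138 → ⌈·⌉ = 3092
j=9: r + 8k = 3528.263 → ⌈·⌉ = 3529
j=10: r + 9k = 3965.388 → ⌈·⌉ = 3966
j=11: r + 10k = 4402.513 → ⌈·⌉ = 4403
j=12: r + 11k = 4839.638 → ⌈·⌉ = 4840
j=13: r + 12k = 5276.763 → ⌈·⌉ = 5277
j=14: r + 13k = 5713.888 → ⌈·⌉ = 5714
j=15: r + 14k = 6151.013 → ⌈·⌉ = 6152
j=16: r + 15k = 6588.138 → ⌈·⌉ = 6589

32, 469, 906, 1343, 1780, 2217, 2655, 3092, 3529, 3966, 4403, 4840, 5277, 5714, 6152, 6589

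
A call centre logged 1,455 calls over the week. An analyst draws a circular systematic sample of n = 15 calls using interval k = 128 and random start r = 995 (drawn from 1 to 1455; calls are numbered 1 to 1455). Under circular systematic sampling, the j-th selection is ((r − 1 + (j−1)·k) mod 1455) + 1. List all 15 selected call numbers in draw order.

995, 1123, 1251, 1379, 52, 180, 308, 436, 564, 692, 820, 948, 1076, 1204, 1332

Selection 1: 995
Selection 2: 995 + 128 = 1123
Selection 3: 1123 + 128 = 1251
Selection 4: 1251 + 128 = 1379
Selection 5: 1379 + 128 = 1507 → 1507 − 1455 = 52
Selection 6: 52 + 128 = 180
Selection 7: 180 + 128 = 308
Selection 8: 308 + 128 = 436
Selection 9: 436 + 128 = 564
Selection 10: 564 + 128 = 692
Selection 11: 692 + 128 = 820
Selection 12: 820 + 128 = 948
Selection 13: 948 + 128 = 1076
Selection 14: 1076 + 128 = 1204
Selection 15: 1204 + 128 = 1332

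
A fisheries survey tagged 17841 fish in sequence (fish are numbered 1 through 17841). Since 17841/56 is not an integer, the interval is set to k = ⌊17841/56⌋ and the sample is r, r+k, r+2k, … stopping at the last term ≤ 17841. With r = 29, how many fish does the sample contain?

k = ⌊17841/56⌋ = 318
Achieved size = ⌊(17841 − 29)/318⌋ + 1 = ⌊17812/318⌋ + 1 = 56 + 1 = 57
(last selection: 29 + 56×318 = 17837 ≤ 17841; next would be 18155 > 17841)

57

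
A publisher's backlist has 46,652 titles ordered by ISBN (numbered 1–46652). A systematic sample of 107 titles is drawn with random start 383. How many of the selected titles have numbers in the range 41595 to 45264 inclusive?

k = 46652/107 = 436
First selection ≥ 41595: 383 + ⌈(41595−383)/436⌉·436 = 383 + 95×436 = 41803
Last selection ≤ 45264: 383 + ⌊(45264−383)/436⌋·436 = 383 + 102×436 = 44855
Count = 102 − 95 + 1 = 8

8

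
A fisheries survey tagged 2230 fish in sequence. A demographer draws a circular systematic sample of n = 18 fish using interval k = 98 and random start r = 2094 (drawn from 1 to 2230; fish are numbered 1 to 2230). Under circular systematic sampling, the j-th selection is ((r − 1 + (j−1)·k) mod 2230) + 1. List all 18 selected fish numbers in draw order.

Selection 1: 2094
Selection 2: 2094 + 98 = 2192
Selection 3: 2192 + 98 = 2290 → 2290 − 2230 = 60
Selection 4: 60 + 98 = 158
Selection 5: 158 + 98 = 256
Selection 6: 256 + 98 = 354
Selection 7: 354 + 98 = 452
Selection 8: 452 + 98 = 550
Selection 9: 550 + 98 = 648
Selection 10: 648 + 98 = 746
Selection 11: 746 + 98 = 844
Selection 12: 844 + 98 = 942
Selection 13: 942 + 98 = 1040
Selection 14: 1040 + 98 = 1138
Selection 15: 1138 + 98 = 1236
Selection 16: 1236 + 98 = 1334
Selection 17: 1334 + 98 = 1432
Selection 18: 1432 + 98 = 1530

2094, 2192, 60, 158, 256, 354, 452, 550, 648, 746, 844, 942, 1040, 1138, 1236, 1334, 1432, 1530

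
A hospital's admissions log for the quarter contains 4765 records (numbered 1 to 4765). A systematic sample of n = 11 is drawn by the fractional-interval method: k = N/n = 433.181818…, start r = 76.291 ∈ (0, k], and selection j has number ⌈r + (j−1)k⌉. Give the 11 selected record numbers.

77, 510, 943, 1376, 1810, 2243, 2676, 3109, 3542, 3975, 4409

j=1: r + 0k = 76.291 → ⌈·⌉ = 77
j=2: r + 1k = 509.472818… → ⌈·⌉ = 510
j=3: r + 2k = 942.654636… → ⌈·⌉ = 943
j=4: r + 3k = 1375.836454… → ⌈·⌉ = 1376
j=5: r + 4k = 1809.018272… → ⌈·⌉ = 1810
j=6: r + 5k = 2242.200090… → ⌈·⌉ = 2243
j=7: r + 6k = 2675.381909… → ⌈·⌉ = 2676
j=8: r + 7k = 3108.563727… → ⌈·⌉ = 3109
j=9: r + 8k = 3541.745545… → ⌈·⌉ = 3542
j=10: r + 9k = 3974.927363… → ⌈·⌉ = 3975
j=11: r + 10k = 4408.109181… → ⌈·⌉ = 4409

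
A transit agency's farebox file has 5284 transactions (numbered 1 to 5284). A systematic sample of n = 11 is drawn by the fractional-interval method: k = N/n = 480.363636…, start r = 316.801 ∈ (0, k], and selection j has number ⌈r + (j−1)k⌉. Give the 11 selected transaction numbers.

j=1: r + 0k = 316.801 → ⌈·⌉ = 317
j=2: r + 1k = 797.164636… → ⌈·⌉ = 798
j=3: r + 2k = 1277.528272… → ⌈·⌉ = 1278
j=4: r + 3k = 1757.891909… → ⌈·⌉ = 1758
j=5: r + 4k = 2238.255545… → ⌈·⌉ = 2239
j=6: r + 5k = 2718.619181… → ⌈·⌉ = 2719
j=7: r + 6k = 3198.982818… → ⌈·⌉ = 3199
j=8: r + 7k = 3679.346454… → ⌈·⌉ = 3680
j=9: r + 8k = 4159.710090… → ⌈·⌉ = 4160
j=10: r + 9k = 4640.073727… → ⌈·⌉ = 4641
j=11: r + 10k = 5120.437363… → ⌈·⌉ = 5121

317, 798, 1278, 1758, 2239, 2719, 3199, 3680, 4160, 4641, 5121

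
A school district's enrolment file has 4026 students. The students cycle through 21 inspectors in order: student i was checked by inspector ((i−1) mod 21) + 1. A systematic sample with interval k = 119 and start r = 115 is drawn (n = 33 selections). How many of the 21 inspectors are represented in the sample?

Consecutive selections differ by k = 119, so their inspector numbers differ by 119 mod 21 = 14.
gcd(119, 21) = 7, so the sample visits 21/7 = 3 distinct residues mod 21.
Start 115 is inspector 10; the inspectors hit are 3, 10, 17.

3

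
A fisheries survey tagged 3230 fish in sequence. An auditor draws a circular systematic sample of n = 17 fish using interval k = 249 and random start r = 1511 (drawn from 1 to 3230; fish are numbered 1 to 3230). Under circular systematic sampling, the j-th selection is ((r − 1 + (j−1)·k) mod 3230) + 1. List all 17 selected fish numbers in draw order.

Selection 1: 1511
Selection 2: 1511 + 249 = 1760
Selection 3: 1760 + 249 = 2009
Selection 4: 2009 + 249 = 2258
Selection 5: 2258 + 249 = 2507
Selection 6: 2507 + 249 = 2756
Selection 7: 2756 + 249 = 3005
Selection 8: 3005 + 249 = 3254 → 3254 − 3230 = 24
Selection 9: 24 + 249 = 273
Selection 10: 273 + 249 = 522
Selection 11: 522 + 249 = 771
Selection 12: 771 + 249 = 1020
Selection 13: 1020 + 249 = 1269
Selection 14: 1269 + 249 = 1518
Selection 15: 1518 + 249 = 1767
Selection 16: 1767 + 249 = 2016
Selection 17: 2016 + 249 = 2265

1511, 1760, 2009, 2258, 2507, 2756, 3005, 24, 273, 522, 771, 1020, 1269, 1518, 1767, 2016, 2265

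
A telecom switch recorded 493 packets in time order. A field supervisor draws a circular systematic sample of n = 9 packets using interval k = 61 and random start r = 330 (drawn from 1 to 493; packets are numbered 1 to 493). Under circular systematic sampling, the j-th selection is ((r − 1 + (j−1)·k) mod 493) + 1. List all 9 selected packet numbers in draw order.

Selection 1: 330
Selection 2: 330 + 61 = 391
Selection 3: 391 + 61 = 452
Selection 4: 452 + 61 = 513 → 513 − 493 = 20
Selection 5: 20 + 61 = 81
Selection 6: 81 + 61 = 142
Selection 7: 142 + 61 = 203
Selection 8: 203 + 61 = 264
Selection 9: 264 + 61 = 325

330, 391, 452, 20, 81, 142, 203, 264, 325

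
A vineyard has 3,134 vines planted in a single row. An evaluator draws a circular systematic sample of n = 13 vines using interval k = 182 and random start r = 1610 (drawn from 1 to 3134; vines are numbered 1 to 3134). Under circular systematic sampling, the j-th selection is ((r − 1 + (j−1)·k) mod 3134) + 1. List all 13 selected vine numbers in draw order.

1610, 1792, 1974, 2156, 2338, 2520, 2702, 2884, 3066, 114, 296, 478, 660

Selection 1: 1610
Selection 2: 1610 + 182 = 1792
Selection 3: 1792 + 182 = 1974
Selection 4: 1974 + 182 = 2156
Selection 5: 2156 + 182 = 2338
Selection 6: 2338 + 182 = 2520
Selection 7: 2520 + 182 = 2702
Selection 8: 2702 + 182 = 2884
Selection 9: 2884 + 182 = 3066
Selection 10: 3066 + 182 = 3248 → 3248 − 3134 = 114
Selection 11: 114 + 182 = 296
Selection 12: 296 + 182 = 478
Selection 13: 478 + 182 = 660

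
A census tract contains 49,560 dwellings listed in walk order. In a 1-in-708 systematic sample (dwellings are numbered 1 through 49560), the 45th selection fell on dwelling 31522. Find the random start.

k = 708
r = 31522 − (45−1)×708 = 31522 − 31152 = 370

370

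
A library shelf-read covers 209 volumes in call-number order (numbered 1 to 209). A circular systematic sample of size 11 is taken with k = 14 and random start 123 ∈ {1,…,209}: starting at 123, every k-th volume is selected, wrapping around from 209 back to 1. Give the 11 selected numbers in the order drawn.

123, 137, 151, 165, 179, 193, 207, 12, 26, 40, 54

Selection 1: 123
Selection 2: 123 + 14 = 137
Selection 3: 137 + 14 = 151
Selection 4: 151 + 14 = 165
Selection 5: 165 + 14 = 179
Selection 6: 179 + 14 = 193
Selection 7: 193 + 14 = 207
Selection 8: 207 + 14 = 221 → 221 − 209 = 12
Selection 9: 12 + 14 = 26
Selection 10: 26 + 14 = 40
Selection 11: 40 + 14 = 54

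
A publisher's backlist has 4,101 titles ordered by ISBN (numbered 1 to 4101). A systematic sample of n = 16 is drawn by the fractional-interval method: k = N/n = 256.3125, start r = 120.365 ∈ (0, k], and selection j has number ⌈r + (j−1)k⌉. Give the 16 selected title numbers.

121, 377, 633, 890, 1146, 1402, 1659, 1915, 2171, 2428, 2684, 2940, 3197, 3453, 3709, 3966

j=1: r + 0k = 120.365 → ⌈·⌉ = 121
j=2: r + 1k = 376.6775 → ⌈·⌉ = 377
j=3: r + 2k = 632.99 → ⌈·⌉ = 633
j=4: r + 3k = 889.3025 → ⌈·⌉ = 890
j=5: r + 4k = 1145.615 → ⌈·⌉ = 1146
j=6: r + 5k = 1401.9275 → ⌈·⌉ = 1402
j=7: r + 6k = 1658.24 → ⌈·⌉ = 1659
j=8: r + 7k = 1914.5525 → ⌈·⌉ = 1915
j=9: r + 8k = 2170.865 → ⌈·⌉ = 2171
j=10: r + 9k = 2427.1775 → ⌈·⌉ = 2428
j=11: r + 10k = 2683.49 → ⌈·⌉ = 2684
j=12: r + 11k = 2939.8025 → ⌈·⌉ = 2940
j=13: r + 12k = 3196.115 → ⌈·⌉ = 3197
j=14: r + 13k = 3452.4275 → ⌈·⌉ = 3453
j=15: r + 14k = 3708.74 → ⌈·⌉ = 3709
j=16: r + 15k = 3965.0525 → ⌈·⌉ = 3966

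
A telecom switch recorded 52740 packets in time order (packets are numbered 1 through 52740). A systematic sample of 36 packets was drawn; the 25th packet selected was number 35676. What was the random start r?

516

k = 52740/36 = 1465
r = 35676 − (25−1)×1465 = 35676 − 35160 = 516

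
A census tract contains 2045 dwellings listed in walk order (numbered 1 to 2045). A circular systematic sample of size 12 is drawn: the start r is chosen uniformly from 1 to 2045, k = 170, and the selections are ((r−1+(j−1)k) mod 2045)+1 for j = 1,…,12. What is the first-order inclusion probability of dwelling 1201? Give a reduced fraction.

For each position j, as r ranges over 1…2045 the j-th selection hits every dwelling exactly once, so dwelling 1201 is selected for exactly 12 of the 2045 starts.
Inclusion probability = 12/2045.

12/2045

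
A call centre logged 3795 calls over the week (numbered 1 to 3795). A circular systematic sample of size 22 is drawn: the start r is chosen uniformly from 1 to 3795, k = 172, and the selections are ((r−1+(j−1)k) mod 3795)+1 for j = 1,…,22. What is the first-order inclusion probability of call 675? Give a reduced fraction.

2/345

For each position j, as r ranges over 1…3795 the j-th selection hits every call exactly once, so call 675 is selected for exactly 22 of the 3795 starts.
Inclusion probability = 22/3795 = 2/345.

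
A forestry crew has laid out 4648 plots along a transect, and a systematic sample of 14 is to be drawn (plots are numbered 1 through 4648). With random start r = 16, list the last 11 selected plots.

1012, 1344, 1676, 2008, 2340, 2672, 3004, 3336, 3668, 4000, 4332

k = N/n = 4648/14 = 332
4th selection = 16 + 3×332 = 1012
5th: 1012 + 332 = 1344
6th: 1344 + 332 = 1676
7th: 1676 + 332 = 2008
8th: 2008 + 332 = 2340
9th: 2340 + 332 = 2672
10th: 2672 + 332 = 3004
11th: 3004 + 332 = 3336
12th: 3336 + 332 = 3668
13th: 3668 + 332 = 4000
14th: 4000 + 332 = 4332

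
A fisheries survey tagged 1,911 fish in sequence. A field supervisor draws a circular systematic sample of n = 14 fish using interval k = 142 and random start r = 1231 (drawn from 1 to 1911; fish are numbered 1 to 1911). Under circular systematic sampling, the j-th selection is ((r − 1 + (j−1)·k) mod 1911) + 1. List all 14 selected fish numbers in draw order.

Selection 1: 1231
Selection 2: 1231 + 142 = 1373
Selection 3: 1373 + 142 = 1515
Selection 4: 1515 + 142 = 1657
Selection 5: 1657 + 142 = 1799
Selection 6: 1799 + 142 = 1941 → 1941 − 1911 = 30
Selection 7: 30 + 142 = 172
Selection 8: 172 + 142 = 314
Selection 9: 314 + 142 = 456
Selection 10: 456 + 142 = 598
Selection 11: 598 + 142 = 740
Selection 12: 740 + 142 = 882
Selection 13: 882 + 142 = 1024
Selection 14: 1024 + 142 = 1166

1231, 1373, 1515, 1657, 1799, 30, 172, 314, 456, 598, 740, 882, 1024, 1166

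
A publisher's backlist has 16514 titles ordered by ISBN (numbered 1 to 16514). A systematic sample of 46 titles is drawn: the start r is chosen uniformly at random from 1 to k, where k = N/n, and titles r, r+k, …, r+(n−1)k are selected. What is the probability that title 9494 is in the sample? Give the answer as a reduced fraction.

k = 16514/46 = 359.
Title 9494 is selected iff r ≡ 9494 (mod 359); exactly one such r in {1,…,359}.
Inclusion probability = 1/359.

1/359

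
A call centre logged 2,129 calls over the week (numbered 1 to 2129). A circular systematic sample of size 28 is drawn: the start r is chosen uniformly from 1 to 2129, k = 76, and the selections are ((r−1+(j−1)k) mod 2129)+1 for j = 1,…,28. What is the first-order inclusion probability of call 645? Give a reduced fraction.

28/2129

For each position j, as r ranges over 1…2129 the j-th selection hits every call exactly once, so call 645 is selected for exactly 28 of the 2129 starts.
Inclusion probability = 28/2129.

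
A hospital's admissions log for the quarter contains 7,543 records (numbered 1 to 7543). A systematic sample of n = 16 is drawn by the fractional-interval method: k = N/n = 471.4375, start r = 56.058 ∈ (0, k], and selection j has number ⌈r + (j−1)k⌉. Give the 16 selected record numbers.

57, 528, 999, 1471, 1942, 2414, 2885, 3357, 3828, 4299, 4771, 5242, 5714, 6185, 6657, 7128

j=1: r + 0k = 56.058 → ⌈·⌉ = 57
j=2: r + 1k = 527.4955 → ⌈·⌉ = 528
j=3: r + 2k = 998.933 → ⌈·⌉ = 999
j=4: r + 3k = 1470.3705 → ⌈·⌉ = 1471
j=5: r + 4k = 1941.808 → ⌈·⌉ = 1942
j=6: r + 5k = 2413.2455 → ⌈·⌉ = 2414
j=7: r + 6k = 2884.683 → ⌈·⌉ = 2885
j=8: r + 7k = 3356.1205 → ⌈·⌉ = 3357
j=9: r + 8k = 3827.558 → ⌈·⌉ = 3828
j=10: r + 9k = 4298.9955 → ⌈·⌉ = 4299
j=11: r + 10k = 4770.433 → ⌈·⌉ = 4771
j=12: r + 11k = 5241.8705 → ⌈·⌉ = 5242
j=13: r + 12k = 5713.308 → ⌈·⌉ = 5714
j=14: r + 13k = 6184.7455 → ⌈·⌉ = 6185
j=15: r + 14k = 6656.183 → ⌈·⌉ = 6657
j=16: r + 15k = 7127.6205 → ⌈·⌉ = 7128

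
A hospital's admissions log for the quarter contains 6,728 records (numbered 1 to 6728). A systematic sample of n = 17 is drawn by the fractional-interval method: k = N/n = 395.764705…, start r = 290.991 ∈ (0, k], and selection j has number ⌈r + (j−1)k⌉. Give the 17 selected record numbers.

291, 687, 1083, 1479, 1875, 2270, 2666, 3062, 3458, 3853, 4249, 4645, 5041, 5436, 5832, 6228, 6624

j=1: r + 0k = 290.991 → ⌈·⌉ = 291
j=2: r + 1k = 686.755705… → ⌈·⌉ = 687
j=3: r + 2k = 1082.520411… → ⌈·⌉ = 1083
j=4: r + 3k = 1478.285117… → ⌈·⌉ = 1479
j=5: r + 4k = 1874.049823… → ⌈·⌉ = 1875
j=6: r + 5k = 2269.814529… → ⌈·⌉ = 2270
j=7: r + 6k = 2665.579235… → ⌈·⌉ = 2666
j=8: r + 7k = 3061.343941… → ⌈·⌉ = 3062
j=9: r + 8k = 3457.108647… → ⌈·⌉ = 3458
j=10: r + 9k = 3852.873352… → ⌈·⌉ = 3853
j=11: r + 10k = 4248.638058… → ⌈·⌉ = 4249
j=12: r + 11k = 4644.402764… → ⌈·⌉ = 4645
j=13: r + 12k = 5040.167470… → ⌈·⌉ = 5041
j=14: r + 13k = 5435.932176… → ⌈·⌉ = 5436
j=15: r + 14k = 5831.696882… → ⌈·⌉ = 5832
j=16: r + 15k = 6227.461588… → ⌈·⌉ = 6228
j=17: r + 16k = 6623.226294… → ⌈·⌉ = 6624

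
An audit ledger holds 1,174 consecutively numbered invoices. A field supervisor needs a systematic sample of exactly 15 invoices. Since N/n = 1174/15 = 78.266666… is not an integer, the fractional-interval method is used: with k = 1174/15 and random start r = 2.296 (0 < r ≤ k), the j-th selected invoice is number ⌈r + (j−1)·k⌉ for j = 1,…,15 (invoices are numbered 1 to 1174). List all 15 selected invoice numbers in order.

3, 81, 159, 238, 316, 394, 472, 551, 629, 707, 785, 864, 942, 1020, 1099

j=1: r + 0k = 2.296 → ⌈·⌉ = 3
j=2: r + 1k = 80.562666… → ⌈·⌉ = 81
j=3: r + 2k = 158.829333… → ⌈·⌉ = 159
j=4: r + 3k = 237.096 → ⌈·⌉ = 238
j=5: r + 4k = 315.362666… → ⌈·⌉ = 316
j=6: r + 5k = 393.629333… → ⌈·⌉ = 394
j=7: r + 6k = 471.896 → ⌈·⌉ = 472
j=8: r + 7k = 550.162666… → ⌈·⌉ = 551
j=9: r + 8k = 628.429333… → ⌈·⌉ = 629
j=10: r + 9k = 706.696 → ⌈·⌉ = 707
j=11: r + 10k = 784.962666… → ⌈·⌉ = 785
j=12: r + 11k = 863.229333… → ⌈·⌉ = 864
j=13: r + 12k = 941.496 → ⌈·⌉ = 942
j=14: r + 13k = 1019.762666… → ⌈·⌉ = 1020
j=15: r + 14k = 1098.029333… → ⌈·⌉ = 1099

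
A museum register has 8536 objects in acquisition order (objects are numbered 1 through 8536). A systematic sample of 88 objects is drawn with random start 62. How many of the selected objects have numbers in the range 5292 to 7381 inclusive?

k = 8536/88 = 97
First selection ≥ 5292: 62 + ⌈(5292−62)/97⌉·97 = 62 + 54×97 = 5300
Last selection ≤ 7381: 62 + ⌊(7381−62)/97⌋·97 = 62 + 75×97 = 7337
Count = 75 − 54 + 1 = 22

22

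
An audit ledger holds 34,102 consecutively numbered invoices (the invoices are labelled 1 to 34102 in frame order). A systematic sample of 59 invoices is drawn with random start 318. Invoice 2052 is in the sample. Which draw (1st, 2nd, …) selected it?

k = 34102/59 = 578
position = (2052 − 318)/578 + 1 = 1734/578 + 1 = 3 + 1 = 4

4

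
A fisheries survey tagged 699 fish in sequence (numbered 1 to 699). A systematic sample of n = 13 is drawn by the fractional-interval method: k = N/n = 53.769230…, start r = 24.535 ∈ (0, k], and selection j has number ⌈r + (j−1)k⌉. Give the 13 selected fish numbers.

j=1: r + 0k = 24.535 → ⌈·⌉ = 25
j=2: r + 1k = 78.304230… → ⌈·⌉ = 79
j=3: r + 2k = 132.073461… → ⌈·⌉ = 133
j=4: r + 3k = 185.842692… → ⌈·⌉ = 186
j=5: r + 4k = 239.611923… → ⌈·⌉ = 240
j=6: r + 5k = 293.381153… → ⌈·⌉ = 294
j=7: r + 6k = 347.150384… → ⌈·⌉ = 348
j=8: r + 7k = 400.919615… → ⌈·⌉ = 401
j=9: r + 8k = 454.688846… → ⌈·⌉ = 455
j=10: r + 9k = 508.458076… → ⌈·⌉ = 509
j=11: r + 10k = 562.227307… → ⌈·⌉ = 563
j=12: r + 11k = 615.996538… → ⌈·⌉ = 616
j=13: r + 12k = 669.765769… → ⌈·⌉ = 670

25, 79, 133, 186, 240, 294, 348, 401, 455, 509, 563, 616, 670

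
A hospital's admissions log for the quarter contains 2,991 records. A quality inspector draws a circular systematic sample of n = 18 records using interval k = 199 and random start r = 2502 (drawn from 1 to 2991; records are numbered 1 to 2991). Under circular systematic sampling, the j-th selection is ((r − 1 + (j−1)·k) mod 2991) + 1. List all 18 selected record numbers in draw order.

2502, 2701, 2900, 108, 307, 506, 705, 904, 1103, 1302, 1501, 1700, 1899, 2098, 2297, 2496, 2695, 2894

Selection 1: 2502
Selection 2: 2502 + 199 = 2701
Selection 3: 2701 + 199 = 2900
Selection 4: 2900 + 199 = 3099 → 3099 − 2991 = 108
Selection 5: 108 + 199 = 307
Selection 6: 307 + 199 = 506
Selection 7: 506 + 199 = 705
Selection 8: 705 + 199 = 904
Selection 9: 904 + 199 = 1103
Selection 10: 1103 + 199 = 1302
Selection 11: 1302 + 199 = 1501
Selection 12: 1501 + 199 = 1700
Selection 13: 1700 + 199 = 1899
Selection 14: 1899 + 199 = 2098
Selection 15: 2098 + 199 = 2297
Selection 16: 2297 + 199 = 2496
Selection 17: 2496 + 199 = 2695
Selection 18: 2695 + 199 = 2894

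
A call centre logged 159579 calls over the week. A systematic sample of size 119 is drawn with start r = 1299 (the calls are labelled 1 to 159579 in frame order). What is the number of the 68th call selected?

91146

k = 159579/119 = 1341
68th selection = r + (68−1)·k = 1299 + 67×1341 = 1299 + 89847 = 91146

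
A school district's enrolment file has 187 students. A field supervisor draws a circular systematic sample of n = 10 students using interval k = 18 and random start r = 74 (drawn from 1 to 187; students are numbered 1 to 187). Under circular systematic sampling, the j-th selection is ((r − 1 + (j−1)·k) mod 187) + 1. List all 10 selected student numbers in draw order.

74, 92, 110, 128, 146, 164, 182, 13, 31, 49

Selection 1: 74
Selection 2: 74 + 18 = 92
Selection 3: 92 + 18 = 110
Selection 4: 110 + 18 = 128
Selection 5: 128 + 18 = 146
Selection 6: 146 + 18 = 164
Selection 7: 164 + 18 = 182
Selection 8: 182 + 18 = 200 → 200 − 187 = 13
Selection 9: 13 + 18 = 31
Selection 10: 31 + 18 = 49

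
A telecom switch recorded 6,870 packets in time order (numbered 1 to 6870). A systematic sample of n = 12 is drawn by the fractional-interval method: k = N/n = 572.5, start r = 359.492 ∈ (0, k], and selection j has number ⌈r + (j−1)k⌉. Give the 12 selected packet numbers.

360, 932, 1505, 2077, 2650, 3222, 3795, 4367, 4940, 5512, 6085, 6657

j=1: r + 0k = 359.492 → ⌈·⌉ = 360
j=2: r + 1k = 931.992 → ⌈·⌉ = 932
j=3: r + 2k = 1504.492 → ⌈·⌉ = 1505
j=4: r + 3k = 2076.992 → ⌈·⌉ = 2077
j=5: r + 4k = 2649.492 → ⌈·⌉ = 2650
j=6: r + 5k = 3221.992 → ⌈·⌉ = 3222
j=7: r + 6k = 3794.492 → ⌈·⌉ = 3795
j=8: r + 7k = 4366.992 → ⌈·⌉ = 4367
j=9: r + 8k = 4939.492 → ⌈·⌉ = 4940
j=10: r + 9k = 5511.992 → ⌈·⌉ = 5512
j=11: r + 10k = 6084.492 → ⌈·⌉ = 6085
j=12: r + 11k = 6656.992 → ⌈·⌉ = 6657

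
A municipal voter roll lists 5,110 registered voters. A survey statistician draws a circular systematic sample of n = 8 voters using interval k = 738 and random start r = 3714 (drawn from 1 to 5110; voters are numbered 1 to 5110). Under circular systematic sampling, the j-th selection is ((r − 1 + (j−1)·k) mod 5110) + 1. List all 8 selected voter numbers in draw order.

3714, 4452, 80, 818, 1556, 2294, 3032, 3770

Selection 1: 3714
Selection 2: 3714 + 738 = 4452
Selection 3: 4452 + 738 = 5190 → 5190 − 5110 = 80
Selection 4: 80 + 738 = 818
Selection 5: 818 + 738 = 1556
Selection 6: 1556 + 738 = 2294
Selection 7: 2294 + 738 = 3032
Selection 8: 3032 + 738 = 3770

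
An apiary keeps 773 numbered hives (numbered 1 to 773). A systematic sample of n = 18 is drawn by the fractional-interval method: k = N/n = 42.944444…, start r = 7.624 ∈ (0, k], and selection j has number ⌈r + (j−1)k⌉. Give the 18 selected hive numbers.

8, 51, 94, 137, 180, 223, 266, 309, 352, 395, 438, 481, 523, 566, 609, 652, 695, 738

j=1: r + 0k = 7.624 → ⌈·⌉ = 8
j=2: r + 1k = 50.568444… → ⌈·⌉ = 51
j=3: r + 2k = 93.512888… → ⌈·⌉ = 94
j=4: r + 3k = 136.457333… → ⌈·⌉ = 137
j=5: r + 4k = 179.401777… → ⌈·⌉ = 180
j=6: r + 5k = 222.346222… → ⌈·⌉ = 223
j=7: r + 6k = 265.290666… → ⌈·⌉ = 266
j=8: r + 7k = 308.235111… → ⌈·⌉ = 309
j=9: r + 8k = 351.179555… → ⌈·⌉ = 352
j=10: r + 9k = 394.124 → ⌈·⌉ = 395
j=11: r + 10k = 437.068444… → ⌈·⌉ = 438
j=12: r + 11k = 480.012888… → ⌈·⌉ = 481
j=13: r + 12k = 522.957333… → ⌈·⌉ = 523
j=14: r + 13k = 565.901777… → ⌈·⌉ = 566
j=15: r + 14k = 608.846222… → ⌈·⌉ = 609
j=16: r + 15k = 651.790666… → ⌈·⌉ = 652
j=17: r + 16k = 694.735111… → ⌈·⌉ = 695
j=18: r + 17k = 737.679555… → ⌈·⌉ = 738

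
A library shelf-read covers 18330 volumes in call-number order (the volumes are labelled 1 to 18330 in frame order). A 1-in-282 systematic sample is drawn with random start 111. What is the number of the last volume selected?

k = 282
65th selection = r + (65−1)·k = 111 + 64×282 = 111 + 18048 = 18159

18159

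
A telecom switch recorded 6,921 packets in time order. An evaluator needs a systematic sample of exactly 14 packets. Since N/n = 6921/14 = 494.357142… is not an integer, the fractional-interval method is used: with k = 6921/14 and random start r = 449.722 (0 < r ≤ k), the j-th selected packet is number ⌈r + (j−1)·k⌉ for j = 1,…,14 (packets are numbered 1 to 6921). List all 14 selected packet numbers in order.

j=1: r + 0k = 449.722 → ⌈·⌉ = 450
j=2: r + 1k = 944.079142… → ⌈·⌉ = 945
j=3: r + 2k = 1438.436285… → ⌈·⌉ = 1439
j=4: r + 3k = 1932.793428… → ⌈·⌉ = 1933
j=5: r + 4k = 2427.150571… → ⌈·⌉ = 2428
j=6: r + 5k = 2921.507714… → ⌈·⌉ = 2922
j=7: r + 6k = 3415.864857… → ⌈·⌉ = 3416
j=8: r + 7k = 3910.222 → ⌈·⌉ = 3911
j=9: r + 8k = 4404.579142… → ⌈·⌉ = 4405
j=10: r + 9k = 4898.936285… → ⌈·⌉ = 4899
j=11: r + 10k = 5393.293428… → ⌈·⌉ = 5394
j=12: r + 11k = 5887.650571… → ⌈·⌉ = 5888
j=13: r + 12k = 6382.007714… → ⌈·⌉ = 6383
j=14: r + 13k = 6876.364857… → ⌈·⌉ = 6877

450, 945, 1439, 1933, 2428, 2922, 3416, 3911, 4405, 4899, 5394, 5888, 6383, 6877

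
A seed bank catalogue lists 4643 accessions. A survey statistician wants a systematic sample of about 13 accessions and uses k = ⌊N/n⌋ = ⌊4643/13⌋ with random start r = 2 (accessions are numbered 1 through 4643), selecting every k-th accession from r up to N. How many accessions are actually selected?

14

k = ⌊4643/13⌋ = 357
Achieved size = ⌊(4643 − 2)/357⌋ + 1 = ⌊4641/357⌋ + 1 = 13 + 1 = 14
(last selection: 2 + 13×357 = 4643 ≤ 4643; next would be 5000 > 4643)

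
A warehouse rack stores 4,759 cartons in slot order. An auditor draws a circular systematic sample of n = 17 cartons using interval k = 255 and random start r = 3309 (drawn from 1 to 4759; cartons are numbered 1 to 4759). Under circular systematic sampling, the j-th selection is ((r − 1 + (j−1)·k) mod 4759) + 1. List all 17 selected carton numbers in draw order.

3309, 3564, 3819, 4074, 4329, 4584, 80, 335, 590, 845, 1100, 1355, 1610, 1865, 2120, 2375, 2630

Selection 1: 3309
Selection 2: 3309 + 255 = 3564
Selection 3: 3564 + 255 = 3819
Selection 4: 3819 + 255 = 4074
Selection 5: 4074 + 255 = 4329
Selection 6: 4329 + 255 = 4584
Selection 7: 4584 + 255 = 4839 → 4839 − 4759 = 80
Selection 8: 80 + 255 = 335
Selection 9: 335 + 255 = 590
Selection 10: 590 + 255 = 845
Selection 11: 845 + 255 = 1100
Selection 12: 1100 + 255 = 1355
Selection 13: 1355 + 255 = 1610
Selection 14: 1610 + 255 = 1865
Selection 15: 1865 + 255 = 2120
Selection 16: 2120 + 255 = 2375
Selection 17: 2375 + 255 = 2630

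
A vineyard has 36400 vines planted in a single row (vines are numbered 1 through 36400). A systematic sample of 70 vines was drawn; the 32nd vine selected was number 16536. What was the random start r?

416

k = 36400/70 = 520
r = 16536 − (32−1)×520 = 16536 − 16120 = 416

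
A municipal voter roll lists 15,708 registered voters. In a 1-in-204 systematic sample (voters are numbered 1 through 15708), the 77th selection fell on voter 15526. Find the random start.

k = 204
r = 15526 − (77−1)×204 = 15526 − 15504 = 22

22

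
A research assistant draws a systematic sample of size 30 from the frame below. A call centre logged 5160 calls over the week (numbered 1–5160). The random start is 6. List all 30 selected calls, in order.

6, 178, 350, 522, 694, 866, 1038, 1210, 1382, 1554, 1726, 1898, 2070, 2242, 2414, 2586, 2758, 2930, 3102, 3274, 3446, 3618, 3790, 3962, 4134, 4306, 4478, 4650, 4822, 4994

k = N/n = 5160/30 = 172
call 1: 6
call 2: 6 + 172 = 178
call 3: 178 + 172 = 350
call 4: 350 + 172 = 522
call 5: 522 + 172 = 694
call 6: 694 + 172 = 866
call 7: 866 + 172 = 1038
call 8: 1038 + 172 = 1210
call 9: 1210 + 172 = 1382
call 10: 1382 + 172 = 1554
call 11: 1554 + 172 = 1726
call 12: 1726 + 172 = 1898
call 13: 1898 + 172 = 2070
call 14: 2070 + 172 = 2242
call 15: 2242 + 172 = 2414
call 16: 2414 + 172 = 2586
call 17: 2586 + 172 = 2758
call 18: 2758 + 172 = 2930
call 19: 2930 + 172 = 3102
call 20: 3102 + 172 = 3274
call 21: 3274 + 172 = 3446
call 22: 3446 + 172 = 3618
call 23: 3618 + 172 = 3790
call 24: 3790 + 172 = 3962
call 25: 3962 + 172 = 4134
call 26: 4134 + 172 = 4306
call 27: 4306 + 172 = 4478
call 28: 4478 + 172 = 4650
call 29: 4650 + 172 = 4822
call 30: 4822 + 172 = 4994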